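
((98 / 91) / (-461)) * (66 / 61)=-924/365573 = 0.00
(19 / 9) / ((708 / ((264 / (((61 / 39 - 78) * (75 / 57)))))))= -9386/1199175 = -0.01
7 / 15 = 0.47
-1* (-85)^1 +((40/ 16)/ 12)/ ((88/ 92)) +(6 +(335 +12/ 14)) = 1578469/3696 = 427.07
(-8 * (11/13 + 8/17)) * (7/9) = -5432/663 = -8.19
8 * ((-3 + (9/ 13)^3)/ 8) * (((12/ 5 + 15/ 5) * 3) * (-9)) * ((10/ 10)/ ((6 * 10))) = 712233/109850 = 6.48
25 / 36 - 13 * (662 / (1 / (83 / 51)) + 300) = -10957951/612 = -17905.15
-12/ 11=-1.09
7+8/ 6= 25/3 = 8.33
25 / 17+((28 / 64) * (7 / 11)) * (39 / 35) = 1.78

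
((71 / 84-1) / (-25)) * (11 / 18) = 143/37800 = 0.00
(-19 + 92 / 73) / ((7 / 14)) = -2590/73 = -35.48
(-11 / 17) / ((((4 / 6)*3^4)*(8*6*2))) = -11/88128 = 0.00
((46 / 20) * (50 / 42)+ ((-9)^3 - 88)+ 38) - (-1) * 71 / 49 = -227795/294 = -774.81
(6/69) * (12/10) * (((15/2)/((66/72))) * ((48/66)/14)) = 864/19481 = 0.04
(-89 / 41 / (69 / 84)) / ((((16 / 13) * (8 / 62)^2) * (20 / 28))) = -180.55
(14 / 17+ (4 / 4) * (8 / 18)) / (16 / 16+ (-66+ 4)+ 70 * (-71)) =-194/769743 = 0.00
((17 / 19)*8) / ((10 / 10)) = 136/19 = 7.16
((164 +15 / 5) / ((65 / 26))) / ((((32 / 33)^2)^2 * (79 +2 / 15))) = 594146421/622329856 = 0.95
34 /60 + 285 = 8567/30 = 285.57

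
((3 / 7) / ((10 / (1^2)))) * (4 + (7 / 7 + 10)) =9/14 = 0.64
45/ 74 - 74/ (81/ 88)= -478243/5994 = -79.79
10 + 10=20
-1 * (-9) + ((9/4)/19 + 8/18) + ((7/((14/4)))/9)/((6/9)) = 6769/684 = 9.90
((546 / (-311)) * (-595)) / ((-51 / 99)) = -630630/311 = -2027.75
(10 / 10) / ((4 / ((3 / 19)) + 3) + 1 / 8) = 24/683 = 0.04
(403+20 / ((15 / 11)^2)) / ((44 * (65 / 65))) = 9.40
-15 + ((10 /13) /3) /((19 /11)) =-11005/741 = -14.85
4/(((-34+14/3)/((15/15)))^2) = 9/1936 = 0.00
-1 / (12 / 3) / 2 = -1/8 = -0.12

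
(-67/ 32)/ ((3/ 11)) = -737/96 = -7.68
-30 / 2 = -15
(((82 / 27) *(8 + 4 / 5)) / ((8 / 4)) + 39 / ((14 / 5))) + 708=1389701/1890 = 735.29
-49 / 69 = -0.71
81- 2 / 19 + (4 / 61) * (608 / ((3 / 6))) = 186173/1159 = 160.63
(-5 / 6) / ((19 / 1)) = -5/114 = -0.04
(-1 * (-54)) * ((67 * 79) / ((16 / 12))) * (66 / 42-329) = -491328018/7 = -70189716.86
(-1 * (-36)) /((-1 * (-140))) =9/35 = 0.26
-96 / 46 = -48/23 = -2.09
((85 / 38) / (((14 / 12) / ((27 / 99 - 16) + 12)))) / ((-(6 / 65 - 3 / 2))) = -453050/89243 = -5.08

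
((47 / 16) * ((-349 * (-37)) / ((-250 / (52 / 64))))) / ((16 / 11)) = -86788273/1024000 = -84.75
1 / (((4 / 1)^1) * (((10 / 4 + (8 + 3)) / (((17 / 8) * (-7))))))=-119/432 = -0.28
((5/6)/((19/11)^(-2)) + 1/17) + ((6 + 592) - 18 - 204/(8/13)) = 1549199/6171 = 251.05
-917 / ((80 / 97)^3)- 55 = -865081141/512000 = -1689.61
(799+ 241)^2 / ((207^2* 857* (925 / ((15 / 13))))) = 16640/452899647 = 0.00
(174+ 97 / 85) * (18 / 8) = 133983/340 = 394.07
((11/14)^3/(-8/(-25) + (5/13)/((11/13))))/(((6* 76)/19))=366025/14027328 = 0.03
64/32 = 2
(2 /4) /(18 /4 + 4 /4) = 1/11 = 0.09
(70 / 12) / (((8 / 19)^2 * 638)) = 12635/244992 = 0.05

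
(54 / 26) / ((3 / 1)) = 9/13 = 0.69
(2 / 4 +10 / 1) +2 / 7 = 151/14 = 10.79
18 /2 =9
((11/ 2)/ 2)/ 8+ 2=75/32 = 2.34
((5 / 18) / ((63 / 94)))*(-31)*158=-1151030/567 = -2030.04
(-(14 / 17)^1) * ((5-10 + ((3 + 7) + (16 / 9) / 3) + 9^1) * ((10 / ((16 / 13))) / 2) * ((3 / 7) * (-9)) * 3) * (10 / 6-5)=-64025/34 = -1883.09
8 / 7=1.14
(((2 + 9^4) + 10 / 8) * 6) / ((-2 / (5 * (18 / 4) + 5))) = -4332405/8 = -541550.62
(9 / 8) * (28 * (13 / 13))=63/2 = 31.50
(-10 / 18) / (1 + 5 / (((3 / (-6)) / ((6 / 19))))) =95/369 = 0.26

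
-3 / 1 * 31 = -93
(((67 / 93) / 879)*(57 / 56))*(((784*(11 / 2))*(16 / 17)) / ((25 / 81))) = 42345072/3860275 = 10.97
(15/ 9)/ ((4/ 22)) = 55/6 = 9.17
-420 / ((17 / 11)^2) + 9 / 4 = -200679/1156 = -173.60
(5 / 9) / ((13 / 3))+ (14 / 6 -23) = -267/13 = -20.54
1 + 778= 779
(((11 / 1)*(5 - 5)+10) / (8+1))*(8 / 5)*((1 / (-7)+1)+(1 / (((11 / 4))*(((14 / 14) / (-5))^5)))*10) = -13998944/693 = -20200.50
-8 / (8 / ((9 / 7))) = -1.29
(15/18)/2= 5/12 = 0.42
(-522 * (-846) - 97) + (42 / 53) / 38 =444605626/1007 = 441515.02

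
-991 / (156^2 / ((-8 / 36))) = 991/109512 = 0.01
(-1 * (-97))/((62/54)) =2619/31 = 84.48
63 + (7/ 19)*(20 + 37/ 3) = 4270/57 = 74.91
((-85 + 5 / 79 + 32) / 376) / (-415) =2091/6163580 = 0.00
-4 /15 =-0.27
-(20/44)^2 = -25/121 = -0.21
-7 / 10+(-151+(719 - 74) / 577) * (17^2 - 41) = -214479399/5770 = -37171.47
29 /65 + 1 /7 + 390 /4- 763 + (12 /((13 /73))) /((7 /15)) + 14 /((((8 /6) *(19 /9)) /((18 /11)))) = -512.38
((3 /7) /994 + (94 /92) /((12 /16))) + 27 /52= 23492111/12482652 = 1.88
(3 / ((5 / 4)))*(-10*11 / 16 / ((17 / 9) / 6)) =-52.41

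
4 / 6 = 2/3 = 0.67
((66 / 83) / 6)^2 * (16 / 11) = 0.03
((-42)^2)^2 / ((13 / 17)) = 52898832/13 = 4069140.92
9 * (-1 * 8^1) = -72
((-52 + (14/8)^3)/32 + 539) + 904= 2952279/2048 = 1441.54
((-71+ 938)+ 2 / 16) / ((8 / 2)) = 6937/32 = 216.78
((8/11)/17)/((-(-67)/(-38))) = -304/12529 = -0.02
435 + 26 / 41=435.63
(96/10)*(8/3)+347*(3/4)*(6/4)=16639/40 = 415.98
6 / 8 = 0.75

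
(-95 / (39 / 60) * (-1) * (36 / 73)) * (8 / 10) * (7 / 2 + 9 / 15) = 224352/949 = 236.41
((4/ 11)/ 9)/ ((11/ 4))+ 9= 9.01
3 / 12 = 1/4 = 0.25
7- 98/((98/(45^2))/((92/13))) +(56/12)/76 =-21227735/1482 = -14323.71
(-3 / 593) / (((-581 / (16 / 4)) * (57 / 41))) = 164/6546127 = 0.00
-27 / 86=-0.31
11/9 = 1.22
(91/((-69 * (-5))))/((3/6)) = 182/345 = 0.53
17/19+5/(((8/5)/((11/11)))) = 4.02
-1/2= -0.50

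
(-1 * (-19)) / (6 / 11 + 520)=209/5726 = 0.04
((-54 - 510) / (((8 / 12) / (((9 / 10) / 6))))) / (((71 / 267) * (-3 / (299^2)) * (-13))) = -776695257/710 = -1093936.98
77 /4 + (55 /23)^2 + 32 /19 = 1071539/40204 = 26.65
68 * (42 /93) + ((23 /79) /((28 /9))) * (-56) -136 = -270690/2449 = -110.53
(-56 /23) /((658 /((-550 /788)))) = 550/212957 = 0.00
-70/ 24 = -35/12 = -2.92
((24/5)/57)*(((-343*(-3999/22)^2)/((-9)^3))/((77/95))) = 174135122/107811 = 1615.19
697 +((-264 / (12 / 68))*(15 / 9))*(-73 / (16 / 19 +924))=11779453/13179 = 893.80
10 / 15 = 2/3 = 0.67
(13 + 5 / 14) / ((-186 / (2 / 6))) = -187/7812 = -0.02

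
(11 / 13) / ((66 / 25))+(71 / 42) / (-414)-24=-5353529/226044 = -23.68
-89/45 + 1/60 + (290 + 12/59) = 3061133/10620 = 288.24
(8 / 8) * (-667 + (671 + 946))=950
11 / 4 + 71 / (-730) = 3873/1460 = 2.65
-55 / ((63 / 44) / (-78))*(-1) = -62920/21 = -2996.19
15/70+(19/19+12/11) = 355/154 = 2.31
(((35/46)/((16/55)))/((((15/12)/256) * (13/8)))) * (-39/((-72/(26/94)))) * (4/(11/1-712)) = -640640/2273343 = -0.28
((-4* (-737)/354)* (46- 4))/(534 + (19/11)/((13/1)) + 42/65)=14754740/22559653 = 0.65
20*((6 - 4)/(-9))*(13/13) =-4.44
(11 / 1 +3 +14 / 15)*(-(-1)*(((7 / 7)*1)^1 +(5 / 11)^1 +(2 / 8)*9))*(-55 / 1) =-9128/3 = -3042.67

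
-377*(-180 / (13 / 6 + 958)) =407160/5761 = 70.68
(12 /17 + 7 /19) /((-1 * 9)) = -0.12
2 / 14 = 1/7 = 0.14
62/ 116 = 31/58 = 0.53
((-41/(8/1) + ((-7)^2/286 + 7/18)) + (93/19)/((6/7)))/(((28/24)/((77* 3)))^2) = 22189365/494 = 44917.74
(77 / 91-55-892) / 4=-3075/13 = -236.54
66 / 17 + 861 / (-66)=-3427/374 = -9.16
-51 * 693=-35343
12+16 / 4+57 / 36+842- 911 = -617/12 = -51.42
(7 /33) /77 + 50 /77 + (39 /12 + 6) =100645/10164 = 9.90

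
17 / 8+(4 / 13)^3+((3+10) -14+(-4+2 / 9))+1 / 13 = -402851/158184 = -2.55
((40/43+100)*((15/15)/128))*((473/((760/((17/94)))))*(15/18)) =202895/2743296 = 0.07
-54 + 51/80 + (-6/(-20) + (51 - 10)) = -193/16 = -12.06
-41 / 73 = -0.56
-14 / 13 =-1.08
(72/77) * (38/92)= 684/1771 = 0.39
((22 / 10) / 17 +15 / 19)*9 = 13356/1615 = 8.27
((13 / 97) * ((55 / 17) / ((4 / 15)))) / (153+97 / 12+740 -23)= 32175/17375513 = 0.00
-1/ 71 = -0.01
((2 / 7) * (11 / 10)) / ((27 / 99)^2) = 4.23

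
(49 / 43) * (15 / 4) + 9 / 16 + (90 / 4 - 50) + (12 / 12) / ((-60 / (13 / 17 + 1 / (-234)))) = -93095461/4105296 = -22.68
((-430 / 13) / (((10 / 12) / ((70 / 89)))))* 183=-5713.02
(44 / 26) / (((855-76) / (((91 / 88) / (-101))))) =-7/314716 = 0.00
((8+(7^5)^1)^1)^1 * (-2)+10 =-33620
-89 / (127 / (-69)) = 6141/127 = 48.35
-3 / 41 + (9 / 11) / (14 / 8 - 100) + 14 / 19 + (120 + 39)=179219350/1122539 = 159.66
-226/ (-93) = 226/93 = 2.43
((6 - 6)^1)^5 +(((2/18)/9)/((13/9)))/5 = 1/585 = 0.00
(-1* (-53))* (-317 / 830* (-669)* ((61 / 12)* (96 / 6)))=1101416.88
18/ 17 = 1.06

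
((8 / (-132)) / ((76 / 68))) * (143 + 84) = -7718/627 = -12.31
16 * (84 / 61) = 1344/61 = 22.03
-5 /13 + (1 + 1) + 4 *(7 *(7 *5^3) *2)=49001.62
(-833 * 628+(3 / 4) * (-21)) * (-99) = 207163341/4 = 51790835.25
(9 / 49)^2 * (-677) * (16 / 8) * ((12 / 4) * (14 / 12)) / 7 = -54837/2401 = -22.84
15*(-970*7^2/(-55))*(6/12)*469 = 33437355/11 = 3039759.55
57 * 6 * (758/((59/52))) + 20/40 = 26960603/118 = 228479.69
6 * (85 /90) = 5.67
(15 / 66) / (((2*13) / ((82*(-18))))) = -1845/143 = -12.90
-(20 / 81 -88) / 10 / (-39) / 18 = -1777/142155 = -0.01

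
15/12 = 5/4 = 1.25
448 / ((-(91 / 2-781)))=896/1471 = 0.61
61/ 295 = 0.21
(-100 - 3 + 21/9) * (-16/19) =4832/57 = 84.77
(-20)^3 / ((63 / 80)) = -640000/63 = -10158.73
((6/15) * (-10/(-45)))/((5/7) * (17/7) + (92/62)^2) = 188356/8341605 = 0.02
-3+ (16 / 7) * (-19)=-325/7 = -46.43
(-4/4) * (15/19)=-15/19 = -0.79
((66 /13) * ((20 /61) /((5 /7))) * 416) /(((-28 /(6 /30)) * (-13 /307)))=163.53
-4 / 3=-1.33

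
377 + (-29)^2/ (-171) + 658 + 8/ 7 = 1234376/1197 = 1031.22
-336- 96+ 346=-86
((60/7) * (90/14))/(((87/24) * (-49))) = -21600/69629 = -0.31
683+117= 800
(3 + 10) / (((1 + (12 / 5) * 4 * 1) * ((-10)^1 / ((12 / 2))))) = -39/53 = -0.74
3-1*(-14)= 17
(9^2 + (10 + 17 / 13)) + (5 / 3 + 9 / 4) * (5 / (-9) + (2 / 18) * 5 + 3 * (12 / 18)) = 100.14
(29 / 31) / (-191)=-29/5921 = 0.00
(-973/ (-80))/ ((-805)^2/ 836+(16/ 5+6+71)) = 203357/14301444 = 0.01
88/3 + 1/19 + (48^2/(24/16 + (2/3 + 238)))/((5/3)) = 14432279/410685 = 35.14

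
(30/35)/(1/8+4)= 16/77 = 0.21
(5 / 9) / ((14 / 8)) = 20/63 = 0.32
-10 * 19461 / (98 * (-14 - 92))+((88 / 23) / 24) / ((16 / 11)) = 54026597/2867088 = 18.84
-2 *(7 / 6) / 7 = -0.33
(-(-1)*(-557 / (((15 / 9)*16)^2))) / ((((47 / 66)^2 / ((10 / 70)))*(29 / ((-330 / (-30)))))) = -60050727/717483200 = -0.08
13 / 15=0.87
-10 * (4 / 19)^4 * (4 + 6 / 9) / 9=-35840/3518667 = -0.01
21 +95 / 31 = 746/31 = 24.06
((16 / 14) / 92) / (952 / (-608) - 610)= -152/7483119 = 0.00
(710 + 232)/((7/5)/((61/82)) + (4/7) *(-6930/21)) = -1005585/199291 = -5.05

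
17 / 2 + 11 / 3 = 73/6 = 12.17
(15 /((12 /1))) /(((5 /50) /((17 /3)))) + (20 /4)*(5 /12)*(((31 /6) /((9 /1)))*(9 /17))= 87475/1224 = 71.47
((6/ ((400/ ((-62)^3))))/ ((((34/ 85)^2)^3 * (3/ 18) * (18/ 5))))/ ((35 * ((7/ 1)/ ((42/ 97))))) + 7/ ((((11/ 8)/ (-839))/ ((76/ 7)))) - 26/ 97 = -120600175/2464 = -48944.88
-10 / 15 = -2/3 = -0.67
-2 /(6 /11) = -11/3 = -3.67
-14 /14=-1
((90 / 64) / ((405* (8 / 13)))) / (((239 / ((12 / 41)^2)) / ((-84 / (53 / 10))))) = -1365/42586454 = 0.00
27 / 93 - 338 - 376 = -22125/31 = -713.71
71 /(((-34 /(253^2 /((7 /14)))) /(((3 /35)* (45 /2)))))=-122705253/238 = -515568.29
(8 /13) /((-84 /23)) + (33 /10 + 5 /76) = 331687/103740 = 3.20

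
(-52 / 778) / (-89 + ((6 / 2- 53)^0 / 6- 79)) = 156/391723 = 0.00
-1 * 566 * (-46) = 26036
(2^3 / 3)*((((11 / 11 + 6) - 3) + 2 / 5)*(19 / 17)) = 3344/255 = 13.11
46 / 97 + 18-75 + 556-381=11492/97 = 118.47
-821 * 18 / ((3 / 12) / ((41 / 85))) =-2423592/85 = -28512.85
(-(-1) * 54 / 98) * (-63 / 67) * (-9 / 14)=2187/6566 = 0.33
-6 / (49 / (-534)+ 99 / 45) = -16020/5629 = -2.85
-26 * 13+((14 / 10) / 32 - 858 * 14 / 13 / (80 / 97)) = -233329/160 = -1458.31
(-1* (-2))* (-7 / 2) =-7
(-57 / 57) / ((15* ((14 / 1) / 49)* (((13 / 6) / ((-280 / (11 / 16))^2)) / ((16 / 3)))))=-449576960/4719 = -95269.54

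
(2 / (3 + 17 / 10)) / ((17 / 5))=100/799 = 0.13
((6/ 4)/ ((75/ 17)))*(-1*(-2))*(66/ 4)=561/50 = 11.22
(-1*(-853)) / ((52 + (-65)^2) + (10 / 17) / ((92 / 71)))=667046/3344969 = 0.20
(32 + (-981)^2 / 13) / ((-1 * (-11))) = 962777/143 = 6732.71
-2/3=-0.67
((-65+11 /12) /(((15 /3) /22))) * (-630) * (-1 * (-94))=16698066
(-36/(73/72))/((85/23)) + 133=765649/6205 = 123.39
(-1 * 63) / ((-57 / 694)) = 14574/19 = 767.05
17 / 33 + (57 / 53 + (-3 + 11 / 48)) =-11009/9328 = -1.18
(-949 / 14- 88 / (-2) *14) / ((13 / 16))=61400/91 = 674.73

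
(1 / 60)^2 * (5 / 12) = 1/8640 = 0.00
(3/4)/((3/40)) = 10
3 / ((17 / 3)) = 9/17 = 0.53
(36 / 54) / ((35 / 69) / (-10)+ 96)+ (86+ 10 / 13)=14937044/172133 = 86.78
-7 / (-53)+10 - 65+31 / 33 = -94321/1749 = -53.93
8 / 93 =0.09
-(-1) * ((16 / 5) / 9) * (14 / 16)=14/45 = 0.31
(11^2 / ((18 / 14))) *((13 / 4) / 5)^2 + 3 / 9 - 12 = 101143/3600 = 28.10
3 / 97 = 0.03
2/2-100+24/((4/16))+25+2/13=288/13 = 22.15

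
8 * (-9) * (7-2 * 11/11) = -360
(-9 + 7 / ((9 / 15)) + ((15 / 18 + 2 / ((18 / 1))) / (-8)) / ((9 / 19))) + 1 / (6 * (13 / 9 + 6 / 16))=425975/169776 = 2.51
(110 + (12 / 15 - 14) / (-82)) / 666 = 22583/136530 = 0.17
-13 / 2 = -6.50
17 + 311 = 328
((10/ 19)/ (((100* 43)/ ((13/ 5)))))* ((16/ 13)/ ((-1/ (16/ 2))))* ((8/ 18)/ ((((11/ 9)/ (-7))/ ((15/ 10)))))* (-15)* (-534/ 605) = 4306176/27185675 = 0.16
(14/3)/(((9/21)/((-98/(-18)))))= 4802/81 = 59.28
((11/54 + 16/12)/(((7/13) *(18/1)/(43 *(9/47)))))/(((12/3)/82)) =1902277/71064 = 26.77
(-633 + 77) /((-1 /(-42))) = -23352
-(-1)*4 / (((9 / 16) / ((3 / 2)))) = 32/3 = 10.67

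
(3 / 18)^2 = 1/36 = 0.03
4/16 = 1/4 = 0.25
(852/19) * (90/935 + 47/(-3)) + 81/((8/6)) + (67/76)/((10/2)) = -11321344/17765 = -637.28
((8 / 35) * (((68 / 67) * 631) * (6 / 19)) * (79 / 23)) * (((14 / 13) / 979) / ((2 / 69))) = 488121408/81007355 = 6.03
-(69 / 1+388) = -457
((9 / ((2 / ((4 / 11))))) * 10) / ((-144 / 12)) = -15/11 = -1.36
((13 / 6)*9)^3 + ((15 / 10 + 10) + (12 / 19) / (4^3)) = 7426.38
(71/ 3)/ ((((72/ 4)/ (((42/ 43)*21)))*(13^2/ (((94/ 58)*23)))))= 3760799/632229 = 5.95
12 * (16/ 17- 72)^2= 17511168/289 = 60592.28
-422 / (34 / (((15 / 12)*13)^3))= -57945875/1088 = -53259.08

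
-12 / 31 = -0.39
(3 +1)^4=256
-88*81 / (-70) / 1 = 3564/35 = 101.83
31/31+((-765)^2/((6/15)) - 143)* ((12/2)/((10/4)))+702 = 17558549/5 = 3511709.80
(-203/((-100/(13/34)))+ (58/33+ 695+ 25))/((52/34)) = 81068287/171600 = 472.43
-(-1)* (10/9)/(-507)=-10/4563 = 0.00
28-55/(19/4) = 312/19 = 16.42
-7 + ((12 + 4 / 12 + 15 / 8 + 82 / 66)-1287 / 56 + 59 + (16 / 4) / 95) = 3907151/87780 = 44.51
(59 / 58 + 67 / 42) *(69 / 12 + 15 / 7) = 351611/17052 = 20.62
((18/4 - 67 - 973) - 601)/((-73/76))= 124374/73 = 1703.75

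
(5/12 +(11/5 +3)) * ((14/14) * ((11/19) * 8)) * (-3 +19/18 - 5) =-180.65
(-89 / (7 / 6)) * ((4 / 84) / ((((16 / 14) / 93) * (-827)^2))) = -8277/19150012 = 0.00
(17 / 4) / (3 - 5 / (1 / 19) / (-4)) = 17/107 = 0.16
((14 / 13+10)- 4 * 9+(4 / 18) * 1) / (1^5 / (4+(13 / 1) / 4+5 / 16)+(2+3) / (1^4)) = -4.81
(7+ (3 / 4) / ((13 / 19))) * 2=421/26 = 16.19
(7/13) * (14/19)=0.40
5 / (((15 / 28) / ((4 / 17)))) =112/51 = 2.20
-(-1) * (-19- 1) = -20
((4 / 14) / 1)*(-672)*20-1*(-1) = -3839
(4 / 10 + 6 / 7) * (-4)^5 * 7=-45056/5 = -9011.20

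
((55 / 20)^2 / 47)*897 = 108537/752 = 144.33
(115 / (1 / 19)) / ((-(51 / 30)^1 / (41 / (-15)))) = 179170/51 = 3513.14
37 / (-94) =-37/94 = -0.39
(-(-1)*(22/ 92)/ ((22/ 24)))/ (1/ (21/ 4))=63/46 = 1.37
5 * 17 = 85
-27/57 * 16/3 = -48/19 = -2.53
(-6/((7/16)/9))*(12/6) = -1728/7 = -246.86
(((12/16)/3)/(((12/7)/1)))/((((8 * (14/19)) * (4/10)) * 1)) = 95/1536 = 0.06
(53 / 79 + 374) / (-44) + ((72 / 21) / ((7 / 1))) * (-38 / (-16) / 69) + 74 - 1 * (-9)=291856487/3917452 = 74.50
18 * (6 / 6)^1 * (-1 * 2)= -36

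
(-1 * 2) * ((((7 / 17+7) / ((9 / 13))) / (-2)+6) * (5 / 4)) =-55/34 = -1.62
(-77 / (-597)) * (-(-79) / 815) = 6083/486555 = 0.01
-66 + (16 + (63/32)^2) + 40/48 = -139133/3072 = -45.29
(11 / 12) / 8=11/96 = 0.11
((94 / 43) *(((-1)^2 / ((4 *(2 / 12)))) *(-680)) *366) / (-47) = 746640/43 = 17363.72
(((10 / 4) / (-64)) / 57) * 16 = -5/456 = -0.01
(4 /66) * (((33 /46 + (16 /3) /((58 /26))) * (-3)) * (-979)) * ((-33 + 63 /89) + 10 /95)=-677029892/38019 = -17807.67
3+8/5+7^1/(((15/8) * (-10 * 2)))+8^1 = 931/75 = 12.41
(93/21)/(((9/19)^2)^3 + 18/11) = 517504691/192538773 = 2.69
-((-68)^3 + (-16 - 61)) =314509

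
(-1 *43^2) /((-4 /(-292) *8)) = -134977/8 = -16872.12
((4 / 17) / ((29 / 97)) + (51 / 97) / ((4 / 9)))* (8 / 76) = 376831/1817198 = 0.21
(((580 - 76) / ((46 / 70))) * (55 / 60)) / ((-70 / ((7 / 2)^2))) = -11319/92 = -123.03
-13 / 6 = -2.17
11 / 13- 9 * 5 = -574/13 = -44.15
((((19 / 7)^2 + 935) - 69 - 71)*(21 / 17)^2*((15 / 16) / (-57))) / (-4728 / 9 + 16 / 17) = 1326915/34553248 = 0.04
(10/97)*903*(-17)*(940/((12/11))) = -1363654.12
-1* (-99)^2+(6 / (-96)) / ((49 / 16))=-480250/49 = -9801.02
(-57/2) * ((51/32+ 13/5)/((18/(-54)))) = 114741/320 = 358.57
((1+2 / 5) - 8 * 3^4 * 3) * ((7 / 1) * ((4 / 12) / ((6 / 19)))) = -1291829/90 = -14353.66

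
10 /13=0.77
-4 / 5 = -0.80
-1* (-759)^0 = -1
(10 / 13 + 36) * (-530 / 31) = -253340/403 = -628.64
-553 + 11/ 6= -3307/6 = -551.17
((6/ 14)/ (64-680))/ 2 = -3/8624 = 0.00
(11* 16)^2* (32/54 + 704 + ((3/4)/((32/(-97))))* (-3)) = 594991606/27 = 22036726.15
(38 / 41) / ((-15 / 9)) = -114/205 = -0.56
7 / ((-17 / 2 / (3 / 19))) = -42/323 = -0.13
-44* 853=-37532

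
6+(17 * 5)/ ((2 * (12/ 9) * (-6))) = 11/16 = 0.69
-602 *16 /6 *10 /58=-24080/87 = -276.78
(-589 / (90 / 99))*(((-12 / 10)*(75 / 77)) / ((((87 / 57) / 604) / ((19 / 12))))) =96320937/203 = 474487.37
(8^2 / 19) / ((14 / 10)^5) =200000/319333 = 0.63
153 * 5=765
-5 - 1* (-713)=708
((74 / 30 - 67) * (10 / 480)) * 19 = -2299/90 = -25.54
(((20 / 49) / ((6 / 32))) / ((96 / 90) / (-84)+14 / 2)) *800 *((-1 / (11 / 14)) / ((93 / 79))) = -202240000/750541 = -269.46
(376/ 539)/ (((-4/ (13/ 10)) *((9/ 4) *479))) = -2444/11618145 = 0.00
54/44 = 1.23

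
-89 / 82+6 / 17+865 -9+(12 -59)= 1126725/1394 = 808.27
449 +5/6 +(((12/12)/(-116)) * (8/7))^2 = 111223115/247254 = 449.83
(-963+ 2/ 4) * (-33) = 63525/2 = 31762.50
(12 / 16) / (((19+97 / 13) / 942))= 18369/688 = 26.70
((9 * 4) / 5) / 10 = 18/25 = 0.72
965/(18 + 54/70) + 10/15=34213/657 = 52.07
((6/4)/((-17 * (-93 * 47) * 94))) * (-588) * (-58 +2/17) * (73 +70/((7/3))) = 14898744/19790431 = 0.75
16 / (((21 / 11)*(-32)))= -11/42 = -0.26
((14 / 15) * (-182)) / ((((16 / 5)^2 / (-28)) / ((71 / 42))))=226135/288 = 785.19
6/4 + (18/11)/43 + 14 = 14699/946 = 15.54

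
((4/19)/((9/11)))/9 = 44/1539 = 0.03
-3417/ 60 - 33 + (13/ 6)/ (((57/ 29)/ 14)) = -254849/3420 = -74.52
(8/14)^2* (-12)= -192/49 = -3.92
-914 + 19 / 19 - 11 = -924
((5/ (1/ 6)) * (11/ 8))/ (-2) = -165/8 = -20.62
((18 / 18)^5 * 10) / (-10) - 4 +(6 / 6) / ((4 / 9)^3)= 409/64 = 6.39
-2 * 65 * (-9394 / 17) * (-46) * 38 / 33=-194062960/51 = -3805156.08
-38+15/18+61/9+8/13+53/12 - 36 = -28715/468 = -61.36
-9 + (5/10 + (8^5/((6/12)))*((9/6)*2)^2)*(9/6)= 3538911/4 = 884727.75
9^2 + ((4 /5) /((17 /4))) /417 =2871061/35445 = 81.00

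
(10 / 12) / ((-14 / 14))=-5/6 = -0.83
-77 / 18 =-4.28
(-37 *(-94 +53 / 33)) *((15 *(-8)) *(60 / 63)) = -390694.37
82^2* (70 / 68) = 117670/17 = 6921.76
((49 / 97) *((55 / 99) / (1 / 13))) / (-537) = -3185/468801 = -0.01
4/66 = 2/33 = 0.06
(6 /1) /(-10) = -0.60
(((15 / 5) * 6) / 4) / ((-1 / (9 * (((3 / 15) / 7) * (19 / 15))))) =-513/350 = -1.47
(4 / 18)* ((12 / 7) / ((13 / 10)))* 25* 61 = 446.89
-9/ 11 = -0.82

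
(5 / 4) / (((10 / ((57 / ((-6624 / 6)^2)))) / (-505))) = -9595/3250176 = 0.00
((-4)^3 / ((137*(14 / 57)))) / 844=-456/202349 = 0.00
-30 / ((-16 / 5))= 75/8 = 9.38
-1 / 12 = -0.08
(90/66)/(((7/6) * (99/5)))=50/847 = 0.06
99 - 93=6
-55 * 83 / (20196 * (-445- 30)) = 83/174420 = 0.00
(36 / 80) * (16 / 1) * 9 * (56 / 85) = 18144/425 = 42.69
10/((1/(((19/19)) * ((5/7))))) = 50/7 = 7.14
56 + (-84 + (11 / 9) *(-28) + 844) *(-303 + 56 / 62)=-61156556/279 = -219199.13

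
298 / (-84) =-149/42 = -3.55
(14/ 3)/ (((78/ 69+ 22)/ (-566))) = -6509/57 = -114.19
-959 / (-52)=959/52 = 18.44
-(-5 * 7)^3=42875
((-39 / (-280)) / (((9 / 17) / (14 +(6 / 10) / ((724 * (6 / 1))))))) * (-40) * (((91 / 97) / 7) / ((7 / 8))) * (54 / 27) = -194140102/4301465 = -45.13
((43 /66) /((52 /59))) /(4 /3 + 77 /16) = 86/715 = 0.12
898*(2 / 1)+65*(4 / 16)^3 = 115009/64 = 1797.02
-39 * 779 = -30381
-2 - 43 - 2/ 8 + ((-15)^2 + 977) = 4627/4 = 1156.75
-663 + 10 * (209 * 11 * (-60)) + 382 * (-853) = -1705909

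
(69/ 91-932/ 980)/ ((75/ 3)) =-614/79625 = -0.01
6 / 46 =3/23 = 0.13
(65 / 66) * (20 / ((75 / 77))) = 20.22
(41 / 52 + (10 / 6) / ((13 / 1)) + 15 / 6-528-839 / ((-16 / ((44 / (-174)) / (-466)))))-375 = -97252677/108112 = -899.55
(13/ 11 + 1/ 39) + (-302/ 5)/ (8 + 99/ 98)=-10409714/1894035 = -5.50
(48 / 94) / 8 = 3/47 = 0.06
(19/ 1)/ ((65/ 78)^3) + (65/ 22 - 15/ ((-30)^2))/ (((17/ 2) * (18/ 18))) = 4653163/140250 = 33.18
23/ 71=0.32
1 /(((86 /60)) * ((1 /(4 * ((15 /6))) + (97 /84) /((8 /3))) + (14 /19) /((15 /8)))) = 1915200/2542031 = 0.75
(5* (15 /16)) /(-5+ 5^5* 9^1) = 15/89984 = 0.00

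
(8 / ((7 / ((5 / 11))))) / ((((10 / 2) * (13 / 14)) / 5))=80/143 = 0.56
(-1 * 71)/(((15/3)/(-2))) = 142/5 = 28.40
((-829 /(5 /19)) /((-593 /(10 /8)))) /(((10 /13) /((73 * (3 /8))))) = 44843097/189760 = 236.31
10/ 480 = 1/48 = 0.02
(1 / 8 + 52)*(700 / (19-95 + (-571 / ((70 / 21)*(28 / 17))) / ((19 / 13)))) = -247.94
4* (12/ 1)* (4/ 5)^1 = 192/5 = 38.40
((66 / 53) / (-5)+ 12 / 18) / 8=83/1590 = 0.05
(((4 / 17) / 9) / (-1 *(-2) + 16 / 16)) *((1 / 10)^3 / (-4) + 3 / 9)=3997/1377000 = 0.00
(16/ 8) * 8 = 16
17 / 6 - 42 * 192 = -48367/6 = -8061.17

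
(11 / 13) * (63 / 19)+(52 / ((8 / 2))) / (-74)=48071/18278 = 2.63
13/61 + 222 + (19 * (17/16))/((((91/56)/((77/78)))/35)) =80589125/123708 = 651.45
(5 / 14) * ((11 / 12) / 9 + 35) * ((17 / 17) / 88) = 0.14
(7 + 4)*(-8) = -88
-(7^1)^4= -2401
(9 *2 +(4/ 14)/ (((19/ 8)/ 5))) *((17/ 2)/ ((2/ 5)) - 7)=3711/14 = 265.07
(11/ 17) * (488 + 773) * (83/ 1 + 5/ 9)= 10430992/153 = 68176.42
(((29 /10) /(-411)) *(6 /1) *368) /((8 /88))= -117392/685 = -171.38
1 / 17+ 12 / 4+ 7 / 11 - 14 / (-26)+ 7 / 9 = 109645/21879 = 5.01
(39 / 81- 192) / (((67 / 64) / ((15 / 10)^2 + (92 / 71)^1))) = -83315152/128439 = -648.67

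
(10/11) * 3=30/11 = 2.73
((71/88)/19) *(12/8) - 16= -53291/3344 = -15.94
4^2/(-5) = -16/5 = -3.20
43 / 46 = 0.93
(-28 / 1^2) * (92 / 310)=-1288/155 = -8.31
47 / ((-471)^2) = 47/221841 = 0.00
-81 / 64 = -1.27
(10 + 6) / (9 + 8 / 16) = 32/19 = 1.68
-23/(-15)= 23/15 = 1.53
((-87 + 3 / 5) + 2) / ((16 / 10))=-211/4 = -52.75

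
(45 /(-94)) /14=-45/1316 = -0.03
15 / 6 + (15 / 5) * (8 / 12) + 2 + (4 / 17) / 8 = 111/17 = 6.53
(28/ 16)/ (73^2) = 7/21316 = 0.00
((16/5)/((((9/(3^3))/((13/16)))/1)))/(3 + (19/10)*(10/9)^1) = 351/230 = 1.53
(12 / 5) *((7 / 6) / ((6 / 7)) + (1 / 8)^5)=401417/122880 = 3.27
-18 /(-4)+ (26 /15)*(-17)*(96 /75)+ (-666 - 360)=-794413/750 = -1059.22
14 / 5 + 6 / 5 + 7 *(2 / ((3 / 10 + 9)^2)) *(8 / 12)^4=2824676/700569 = 4.03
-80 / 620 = -4/31 = -0.13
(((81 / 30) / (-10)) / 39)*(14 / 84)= -3/2600 = 0.00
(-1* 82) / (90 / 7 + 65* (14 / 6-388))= 1722/526165 = 0.00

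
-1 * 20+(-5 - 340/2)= -195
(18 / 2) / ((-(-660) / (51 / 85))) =9/1100 = 0.01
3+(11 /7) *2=43/7 = 6.14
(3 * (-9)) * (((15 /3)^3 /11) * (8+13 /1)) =-70875/11 = -6443.18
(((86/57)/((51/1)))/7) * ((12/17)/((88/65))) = 2795/1268421 = 0.00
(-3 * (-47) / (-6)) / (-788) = 0.03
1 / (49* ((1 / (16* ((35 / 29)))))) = 80/203 = 0.39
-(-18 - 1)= 19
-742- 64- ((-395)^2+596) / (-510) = -4989/10 = -498.90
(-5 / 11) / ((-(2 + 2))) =5/44 = 0.11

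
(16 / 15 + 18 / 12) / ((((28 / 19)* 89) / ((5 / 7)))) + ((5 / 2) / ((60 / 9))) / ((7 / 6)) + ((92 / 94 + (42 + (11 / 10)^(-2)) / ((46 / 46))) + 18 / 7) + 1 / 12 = 189481063/4049144 = 46.80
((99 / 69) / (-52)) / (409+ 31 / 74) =-407/6039202 = 0.00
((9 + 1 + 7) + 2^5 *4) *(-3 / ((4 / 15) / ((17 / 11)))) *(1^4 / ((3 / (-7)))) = 258825/44 = 5882.39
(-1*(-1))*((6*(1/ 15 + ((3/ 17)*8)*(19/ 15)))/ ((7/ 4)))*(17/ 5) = 3784/175 = 21.62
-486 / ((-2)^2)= -121.50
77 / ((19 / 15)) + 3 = 1212/19 = 63.79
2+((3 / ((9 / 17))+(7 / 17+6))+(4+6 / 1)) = 1228/51 = 24.08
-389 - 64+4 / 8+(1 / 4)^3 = -28959/64 = -452.48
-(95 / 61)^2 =-9025/3721 = -2.43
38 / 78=19/39 = 0.49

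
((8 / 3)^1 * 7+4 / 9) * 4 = 76.44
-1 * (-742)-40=702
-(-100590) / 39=33530/13 = 2579.23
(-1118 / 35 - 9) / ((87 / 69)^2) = -758057/29435 = -25.75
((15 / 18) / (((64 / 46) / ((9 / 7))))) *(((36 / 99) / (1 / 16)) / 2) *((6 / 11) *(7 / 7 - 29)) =-4140/121 = -34.21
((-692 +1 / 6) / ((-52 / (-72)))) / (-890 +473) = 4151/1807 = 2.30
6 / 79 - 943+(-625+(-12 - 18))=-126236/79 = -1597.92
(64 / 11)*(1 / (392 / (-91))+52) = 23192/77 = 301.19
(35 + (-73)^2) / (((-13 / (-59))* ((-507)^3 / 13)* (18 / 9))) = -17582/14480427 = 0.00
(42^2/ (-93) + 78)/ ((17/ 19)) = 34770/527 = 65.98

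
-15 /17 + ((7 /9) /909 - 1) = -261673/139077 = -1.88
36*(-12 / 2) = -216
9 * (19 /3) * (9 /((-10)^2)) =513/100 = 5.13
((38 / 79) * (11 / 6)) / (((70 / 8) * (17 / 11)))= 9196/141015 = 0.07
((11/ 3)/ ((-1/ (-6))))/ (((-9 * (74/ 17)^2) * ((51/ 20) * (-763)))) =1870/28202769 = 0.00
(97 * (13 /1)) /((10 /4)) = 2522/5 = 504.40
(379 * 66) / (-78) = -4169/13 = -320.69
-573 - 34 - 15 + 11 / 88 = -4975/8 = -621.88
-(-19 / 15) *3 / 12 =19/60 = 0.32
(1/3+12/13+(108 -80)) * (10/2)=5705/39 = 146.28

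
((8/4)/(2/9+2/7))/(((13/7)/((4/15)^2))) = 49/325 = 0.15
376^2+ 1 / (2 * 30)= 8482561/60 = 141376.02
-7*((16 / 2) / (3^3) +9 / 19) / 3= -2765/1539 = -1.80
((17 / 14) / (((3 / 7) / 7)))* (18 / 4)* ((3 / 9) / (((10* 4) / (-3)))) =-2.23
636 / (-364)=-159/91 = -1.75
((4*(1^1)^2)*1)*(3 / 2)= 6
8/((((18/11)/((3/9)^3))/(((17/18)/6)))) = 187/6561 = 0.03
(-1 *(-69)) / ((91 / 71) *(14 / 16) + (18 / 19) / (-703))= 523487544/8498185 = 61.60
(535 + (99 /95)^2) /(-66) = -2419088/297825 = -8.12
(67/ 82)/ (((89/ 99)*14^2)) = 6633/1430408 = 0.00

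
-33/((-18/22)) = 121/3 = 40.33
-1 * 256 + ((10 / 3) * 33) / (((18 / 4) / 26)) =3416/9 = 379.56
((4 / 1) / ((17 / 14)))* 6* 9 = 3024/17 = 177.88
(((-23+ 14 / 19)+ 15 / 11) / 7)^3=-242970624/9129329 = -26.61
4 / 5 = 0.80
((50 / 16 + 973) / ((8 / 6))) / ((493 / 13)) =304551/15776 = 19.30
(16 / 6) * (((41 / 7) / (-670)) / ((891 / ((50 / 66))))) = -820/41370021 = 0.00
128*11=1408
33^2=1089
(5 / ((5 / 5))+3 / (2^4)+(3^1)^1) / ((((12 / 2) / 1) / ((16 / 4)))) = 131/24 = 5.46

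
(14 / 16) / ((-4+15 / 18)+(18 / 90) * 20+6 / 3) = 21/68 = 0.31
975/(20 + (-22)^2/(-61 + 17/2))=102375/1132 = 90.44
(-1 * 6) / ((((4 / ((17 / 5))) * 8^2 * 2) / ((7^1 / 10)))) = -357/12800 = -0.03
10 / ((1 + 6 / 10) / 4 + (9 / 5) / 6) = 100/7 = 14.29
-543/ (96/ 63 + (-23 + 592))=-11403/11981 = -0.95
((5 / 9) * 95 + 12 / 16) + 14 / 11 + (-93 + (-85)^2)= 2845973/396 = 7186.80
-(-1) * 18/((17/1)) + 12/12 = 35/17 = 2.06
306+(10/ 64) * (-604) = 1693/8 = 211.62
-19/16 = -1.19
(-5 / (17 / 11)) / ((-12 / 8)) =110/51 = 2.16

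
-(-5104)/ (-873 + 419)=-2552/227 = -11.24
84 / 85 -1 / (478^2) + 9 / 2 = 106587701/19421140 = 5.49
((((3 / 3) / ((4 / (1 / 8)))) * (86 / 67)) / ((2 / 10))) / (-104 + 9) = -43/20368 = 0.00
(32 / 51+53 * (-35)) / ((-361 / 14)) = 1324022/18411 = 71.91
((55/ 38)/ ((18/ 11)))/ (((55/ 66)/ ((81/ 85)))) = 1.01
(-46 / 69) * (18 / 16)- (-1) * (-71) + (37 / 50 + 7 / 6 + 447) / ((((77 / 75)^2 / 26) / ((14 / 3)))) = 51602.87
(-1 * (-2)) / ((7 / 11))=22/7 = 3.14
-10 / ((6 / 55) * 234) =-275/702 = -0.39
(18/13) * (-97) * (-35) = 61110/13 = 4700.77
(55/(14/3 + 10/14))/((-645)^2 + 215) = 21/855184 = 0.00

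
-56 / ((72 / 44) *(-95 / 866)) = 266728/855 = 311.96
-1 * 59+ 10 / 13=-58.23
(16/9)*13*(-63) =-1456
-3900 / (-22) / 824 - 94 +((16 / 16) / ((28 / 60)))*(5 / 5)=-2907251/31724 = -91.64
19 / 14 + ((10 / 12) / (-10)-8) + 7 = 23/84 = 0.27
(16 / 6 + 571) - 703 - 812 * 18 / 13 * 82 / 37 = -3782164/1443 = -2621.04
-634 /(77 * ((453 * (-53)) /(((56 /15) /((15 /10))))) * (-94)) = -5072/558569385 = 0.00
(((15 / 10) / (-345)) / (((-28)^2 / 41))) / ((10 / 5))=-41/360640 = 0.00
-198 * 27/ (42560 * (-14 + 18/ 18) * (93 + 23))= 2673/32090240 = 0.00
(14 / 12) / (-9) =-7/54 = -0.13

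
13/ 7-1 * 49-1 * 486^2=-1653702/7 = -236243.14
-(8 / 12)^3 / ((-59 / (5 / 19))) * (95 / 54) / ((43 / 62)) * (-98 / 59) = -607600/109118907 = -0.01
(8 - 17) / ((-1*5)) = 9/5 = 1.80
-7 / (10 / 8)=-28/5 = -5.60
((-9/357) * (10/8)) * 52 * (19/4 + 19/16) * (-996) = 4612725/476 = 9690.60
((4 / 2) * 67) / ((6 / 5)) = 111.67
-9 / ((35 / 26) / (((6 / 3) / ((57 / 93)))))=-14508/665 = -21.82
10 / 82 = 5/41 = 0.12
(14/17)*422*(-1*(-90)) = 31277.65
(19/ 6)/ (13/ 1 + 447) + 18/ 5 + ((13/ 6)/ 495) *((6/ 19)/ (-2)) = 6240589/1730520 = 3.61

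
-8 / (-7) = 8/7 = 1.14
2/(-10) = -1/5 = -0.20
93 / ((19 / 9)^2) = 7533/361 = 20.87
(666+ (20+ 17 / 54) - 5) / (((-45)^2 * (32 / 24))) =36791/145800 = 0.25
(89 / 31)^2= 7921/961 = 8.24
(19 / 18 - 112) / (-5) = 1997/90 = 22.19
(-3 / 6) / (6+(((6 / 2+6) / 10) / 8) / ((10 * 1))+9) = -400/12009 = -0.03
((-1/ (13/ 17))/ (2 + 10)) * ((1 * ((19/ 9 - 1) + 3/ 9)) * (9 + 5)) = -119/54 = -2.20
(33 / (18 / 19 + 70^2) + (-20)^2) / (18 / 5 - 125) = -186239135/56522626 = -3.29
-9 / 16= -0.56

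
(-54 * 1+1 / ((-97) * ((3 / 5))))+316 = 261.98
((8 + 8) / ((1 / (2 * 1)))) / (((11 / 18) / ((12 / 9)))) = 768/11 = 69.82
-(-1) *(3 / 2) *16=24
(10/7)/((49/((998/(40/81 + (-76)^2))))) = 202095/40122082 = 0.01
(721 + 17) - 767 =-29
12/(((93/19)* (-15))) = -0.16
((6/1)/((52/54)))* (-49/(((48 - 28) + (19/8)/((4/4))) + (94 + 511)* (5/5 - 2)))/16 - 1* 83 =-10054469/121186 = -82.97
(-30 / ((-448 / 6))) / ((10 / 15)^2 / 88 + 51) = 4455/565544 = 0.01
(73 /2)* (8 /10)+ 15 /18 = 901/30 = 30.03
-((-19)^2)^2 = -130321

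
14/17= 0.82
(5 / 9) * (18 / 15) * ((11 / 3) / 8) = 11/36 = 0.31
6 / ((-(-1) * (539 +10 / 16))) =16/1439 = 0.01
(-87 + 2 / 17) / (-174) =1477/2958 = 0.50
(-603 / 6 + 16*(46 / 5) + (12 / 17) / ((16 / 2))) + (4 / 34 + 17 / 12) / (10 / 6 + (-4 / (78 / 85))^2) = 100172287/2137580 = 46.86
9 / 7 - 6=-33/7 = -4.71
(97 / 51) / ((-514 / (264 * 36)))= -153648/4369 = -35.17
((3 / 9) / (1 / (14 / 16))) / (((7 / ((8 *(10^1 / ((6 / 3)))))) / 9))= 15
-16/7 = -2.29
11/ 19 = 0.58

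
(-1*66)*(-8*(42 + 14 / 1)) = 29568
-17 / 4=-4.25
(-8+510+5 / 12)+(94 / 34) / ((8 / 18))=51881/102 = 508.64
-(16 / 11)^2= -2.12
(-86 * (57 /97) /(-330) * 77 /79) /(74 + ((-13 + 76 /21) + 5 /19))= 2281881/991898720 = 0.00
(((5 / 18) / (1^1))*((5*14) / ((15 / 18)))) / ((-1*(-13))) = 70/39 = 1.79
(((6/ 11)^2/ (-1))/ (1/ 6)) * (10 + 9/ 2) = -3132/121 = -25.88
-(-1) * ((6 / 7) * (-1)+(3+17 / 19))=404/133 = 3.04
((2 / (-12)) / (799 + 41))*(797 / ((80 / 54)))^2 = -51451929/896000 = -57.42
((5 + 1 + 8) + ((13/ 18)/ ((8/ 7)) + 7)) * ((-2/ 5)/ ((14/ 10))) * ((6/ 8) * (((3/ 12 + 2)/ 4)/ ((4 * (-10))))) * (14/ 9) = 623/6144 = 0.10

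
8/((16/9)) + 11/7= 85/14 = 6.07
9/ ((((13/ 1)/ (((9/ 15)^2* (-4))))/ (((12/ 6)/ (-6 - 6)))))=54/325 = 0.17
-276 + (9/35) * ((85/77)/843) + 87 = -28625700/151459 = -189.00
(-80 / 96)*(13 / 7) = -65/42 = -1.55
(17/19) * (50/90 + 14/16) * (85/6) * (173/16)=25748455/131328 = 196.06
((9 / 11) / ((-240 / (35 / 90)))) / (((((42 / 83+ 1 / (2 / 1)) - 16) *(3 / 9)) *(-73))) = -581/159893360 = 0.00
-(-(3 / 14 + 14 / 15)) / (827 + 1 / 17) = 4097/2952600 = 0.00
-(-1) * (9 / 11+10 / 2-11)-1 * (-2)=-35/11 = -3.18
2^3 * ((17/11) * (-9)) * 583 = -64872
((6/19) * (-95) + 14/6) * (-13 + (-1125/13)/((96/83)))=3032239/1248 = 2429.68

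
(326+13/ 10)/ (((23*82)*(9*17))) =1091/961860 = 0.00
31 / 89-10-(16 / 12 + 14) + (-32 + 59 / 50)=-744997/13350 = -55.81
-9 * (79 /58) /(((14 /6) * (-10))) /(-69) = -711/93380 = -0.01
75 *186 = 13950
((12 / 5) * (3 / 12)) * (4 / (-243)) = -4/405 = -0.01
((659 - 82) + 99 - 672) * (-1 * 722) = -2888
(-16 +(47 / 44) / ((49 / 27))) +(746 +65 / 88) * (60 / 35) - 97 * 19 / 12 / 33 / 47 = 52423265/41454 = 1264.61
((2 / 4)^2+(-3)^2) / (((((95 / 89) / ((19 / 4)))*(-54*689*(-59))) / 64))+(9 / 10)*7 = 69160523/10975770 = 6.30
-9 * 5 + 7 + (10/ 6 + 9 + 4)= -70/3 = -23.33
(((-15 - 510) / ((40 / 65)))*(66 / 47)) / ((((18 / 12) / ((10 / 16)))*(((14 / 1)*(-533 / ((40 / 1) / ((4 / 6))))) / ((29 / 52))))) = 1794375/801632 = 2.24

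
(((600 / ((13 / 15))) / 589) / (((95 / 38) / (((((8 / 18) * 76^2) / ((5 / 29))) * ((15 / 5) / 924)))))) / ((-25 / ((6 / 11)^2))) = -5078016/18773755 = -0.27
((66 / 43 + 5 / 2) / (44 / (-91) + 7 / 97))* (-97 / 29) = 297107993/9055714 = 32.81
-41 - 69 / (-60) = -797/20 = -39.85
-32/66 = -16/33 = -0.48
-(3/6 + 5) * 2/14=-11/14 = -0.79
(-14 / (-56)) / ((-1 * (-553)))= 1/2212 = 0.00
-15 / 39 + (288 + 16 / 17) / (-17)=-65301/3757 = -17.38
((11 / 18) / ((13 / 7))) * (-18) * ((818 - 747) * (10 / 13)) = -54670/169 = -323.49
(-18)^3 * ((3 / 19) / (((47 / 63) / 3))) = -3306744/893 = -3702.96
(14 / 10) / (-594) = -7/2970 = 0.00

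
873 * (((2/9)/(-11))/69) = -194/759 = -0.26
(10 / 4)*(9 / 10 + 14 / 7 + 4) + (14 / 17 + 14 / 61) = 75921/4148 = 18.30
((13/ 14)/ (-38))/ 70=-13/37240 = 0.00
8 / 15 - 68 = -1012/15 = -67.47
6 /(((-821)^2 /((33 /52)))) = 99/17525066 = 0.00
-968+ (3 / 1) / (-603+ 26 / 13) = -581771/601 = -968.00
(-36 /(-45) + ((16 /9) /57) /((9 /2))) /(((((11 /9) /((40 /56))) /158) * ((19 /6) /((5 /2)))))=14716120/250173 = 58.82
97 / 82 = 1.18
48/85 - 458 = -38882/85 = -457.44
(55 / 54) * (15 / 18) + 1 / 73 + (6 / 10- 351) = -41336309/118260 = -349.54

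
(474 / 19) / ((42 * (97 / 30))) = 2370/12901 = 0.18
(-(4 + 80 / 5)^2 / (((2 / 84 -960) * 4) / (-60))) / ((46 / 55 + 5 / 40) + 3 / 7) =-258720000/57535213 = -4.50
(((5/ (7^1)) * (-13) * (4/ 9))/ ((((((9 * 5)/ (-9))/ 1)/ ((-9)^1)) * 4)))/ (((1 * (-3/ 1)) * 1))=13/21 = 0.62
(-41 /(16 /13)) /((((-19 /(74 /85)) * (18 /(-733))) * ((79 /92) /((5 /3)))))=-120.64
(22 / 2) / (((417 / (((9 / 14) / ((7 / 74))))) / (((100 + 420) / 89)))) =1.05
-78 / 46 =-39/23 = -1.70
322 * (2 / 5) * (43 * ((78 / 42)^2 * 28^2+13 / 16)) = 299606671/20 = 14980333.55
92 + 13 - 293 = -188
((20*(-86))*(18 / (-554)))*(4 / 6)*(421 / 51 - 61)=-9253600/4709 = -1965.09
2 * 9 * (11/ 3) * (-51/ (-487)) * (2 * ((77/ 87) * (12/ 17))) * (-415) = -50616720/14123 = -3583.99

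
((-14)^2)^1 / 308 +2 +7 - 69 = -653/11 = -59.36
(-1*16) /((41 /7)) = -112/41 = -2.73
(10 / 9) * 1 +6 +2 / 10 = 329/45 = 7.31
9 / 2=4.50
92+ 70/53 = 4946/53 = 93.32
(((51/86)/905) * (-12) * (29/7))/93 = -2958/8444555 = 0.00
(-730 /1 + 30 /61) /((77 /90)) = -4005000/4697 = -852.67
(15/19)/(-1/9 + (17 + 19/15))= 675/15523 = 0.04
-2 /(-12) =1/6 = 0.17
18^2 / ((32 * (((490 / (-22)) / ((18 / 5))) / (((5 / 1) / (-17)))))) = 8019/16660 = 0.48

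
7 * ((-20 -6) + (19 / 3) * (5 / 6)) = -2611/18 = -145.06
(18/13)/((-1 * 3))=-6/13 = -0.46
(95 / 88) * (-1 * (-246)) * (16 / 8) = 11685/22 = 531.14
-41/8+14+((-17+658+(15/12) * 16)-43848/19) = -248963/152 = -1637.91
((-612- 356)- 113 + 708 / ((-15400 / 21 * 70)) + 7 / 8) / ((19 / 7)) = -83170687/209000 = -397.95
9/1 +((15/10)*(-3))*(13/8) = 27/16 = 1.69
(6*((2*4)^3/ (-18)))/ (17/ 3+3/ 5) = -1280/47 = -27.23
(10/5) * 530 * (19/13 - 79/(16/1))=-191595/52 = -3684.52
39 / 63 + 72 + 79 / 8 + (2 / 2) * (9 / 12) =13985/168 = 83.24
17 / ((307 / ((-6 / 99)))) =-34/10131 = 0.00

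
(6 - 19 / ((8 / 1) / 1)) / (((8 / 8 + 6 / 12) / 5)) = 12.08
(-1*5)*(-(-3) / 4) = -15/4 = -3.75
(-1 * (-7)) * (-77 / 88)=-49/8 = -6.12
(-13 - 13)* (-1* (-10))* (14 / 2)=-1820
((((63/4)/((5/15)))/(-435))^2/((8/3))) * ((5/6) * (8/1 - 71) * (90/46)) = -2250423/4951808 = -0.45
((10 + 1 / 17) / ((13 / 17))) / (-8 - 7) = -57/65 = -0.88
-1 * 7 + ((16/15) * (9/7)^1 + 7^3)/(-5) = -13278/175 = -75.87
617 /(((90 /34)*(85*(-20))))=-617/4500 = -0.14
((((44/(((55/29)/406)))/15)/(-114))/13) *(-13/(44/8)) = 1.00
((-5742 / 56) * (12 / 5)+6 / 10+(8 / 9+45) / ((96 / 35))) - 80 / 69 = -159910349/695520 = -229.91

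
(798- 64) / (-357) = -734/357 = -2.06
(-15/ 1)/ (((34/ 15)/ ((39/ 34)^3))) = -13346775/1336336 = -9.99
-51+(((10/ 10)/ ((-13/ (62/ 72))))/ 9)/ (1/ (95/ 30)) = -1289461/25272 = -51.02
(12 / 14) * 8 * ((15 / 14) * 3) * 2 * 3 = 132.24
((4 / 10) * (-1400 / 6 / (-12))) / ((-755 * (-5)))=14/6795 = 0.00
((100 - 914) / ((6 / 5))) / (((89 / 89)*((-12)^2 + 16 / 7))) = -14245/3072 = -4.64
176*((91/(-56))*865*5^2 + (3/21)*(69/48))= -43292997/7 = -6184713.86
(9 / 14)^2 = 81/196 = 0.41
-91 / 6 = -15.17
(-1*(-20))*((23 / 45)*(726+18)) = 22816/3 = 7605.33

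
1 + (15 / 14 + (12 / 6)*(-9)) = -223/14 = -15.93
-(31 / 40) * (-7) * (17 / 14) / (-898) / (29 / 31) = -0.01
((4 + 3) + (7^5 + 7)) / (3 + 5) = 16821/8 = 2102.62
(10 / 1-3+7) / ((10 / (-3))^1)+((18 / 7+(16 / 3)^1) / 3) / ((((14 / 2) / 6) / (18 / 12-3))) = -1859/245 = -7.59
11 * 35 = 385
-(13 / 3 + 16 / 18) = -47/9 = -5.22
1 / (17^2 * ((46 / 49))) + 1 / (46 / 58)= 16811/13294 = 1.26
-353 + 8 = -345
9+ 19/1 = 28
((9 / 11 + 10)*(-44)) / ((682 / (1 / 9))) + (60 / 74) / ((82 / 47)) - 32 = -147178937/4655673 = -31.61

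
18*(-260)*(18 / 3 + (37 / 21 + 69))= -2514720/7 = -359245.71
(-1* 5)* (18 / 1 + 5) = -115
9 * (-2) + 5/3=-49/3 = -16.33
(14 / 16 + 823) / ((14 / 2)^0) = 6591/8 = 823.88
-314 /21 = -14.95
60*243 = 14580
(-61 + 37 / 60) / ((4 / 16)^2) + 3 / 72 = -115931/120 = -966.09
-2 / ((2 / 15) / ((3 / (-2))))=45/2 = 22.50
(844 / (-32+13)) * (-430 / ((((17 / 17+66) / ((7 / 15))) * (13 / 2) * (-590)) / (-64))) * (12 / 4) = 32517632/4881955 = 6.66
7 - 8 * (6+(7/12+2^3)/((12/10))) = -884/9 = -98.22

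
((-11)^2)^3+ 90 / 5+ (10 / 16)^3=1771579.24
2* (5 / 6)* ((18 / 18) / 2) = 5/6 = 0.83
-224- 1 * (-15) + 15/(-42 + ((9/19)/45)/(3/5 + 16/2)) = -7183672/34313 = -209.36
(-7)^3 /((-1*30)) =343/30 = 11.43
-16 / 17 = -0.94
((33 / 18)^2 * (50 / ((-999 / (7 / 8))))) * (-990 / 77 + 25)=-257125/143856 = -1.79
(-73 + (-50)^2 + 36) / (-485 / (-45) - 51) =-22167/362 = -61.23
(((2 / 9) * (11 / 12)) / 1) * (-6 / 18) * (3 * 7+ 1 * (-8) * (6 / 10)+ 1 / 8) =-7183/6480 = -1.11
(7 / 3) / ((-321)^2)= 7/309123 = 0.00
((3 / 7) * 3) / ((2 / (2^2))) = 18/7 = 2.57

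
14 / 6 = 7/3 = 2.33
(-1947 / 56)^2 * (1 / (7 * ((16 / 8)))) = 3790809/43904 = 86.34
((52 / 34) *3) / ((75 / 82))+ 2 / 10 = 5.22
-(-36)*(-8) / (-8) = 36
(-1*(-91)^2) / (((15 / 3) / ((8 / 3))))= -66248/15 = -4416.53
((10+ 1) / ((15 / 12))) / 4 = 11/5 = 2.20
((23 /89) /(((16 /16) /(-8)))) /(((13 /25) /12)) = -55200/1157 = -47.71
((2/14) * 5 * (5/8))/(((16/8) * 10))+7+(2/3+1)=5839/672 = 8.69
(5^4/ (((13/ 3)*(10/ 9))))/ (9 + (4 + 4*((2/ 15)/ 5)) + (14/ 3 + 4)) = 253125/42458 = 5.96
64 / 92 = 16/23 = 0.70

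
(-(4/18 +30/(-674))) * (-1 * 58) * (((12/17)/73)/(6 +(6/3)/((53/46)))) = 3313772/257203455 = 0.01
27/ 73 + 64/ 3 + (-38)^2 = 1465.70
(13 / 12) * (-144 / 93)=-52/31 = -1.68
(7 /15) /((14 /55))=11/6 = 1.83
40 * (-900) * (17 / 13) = -612000/13 = -47076.92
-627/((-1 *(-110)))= -57/10 = -5.70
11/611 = 0.02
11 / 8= 1.38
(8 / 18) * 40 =160/9 = 17.78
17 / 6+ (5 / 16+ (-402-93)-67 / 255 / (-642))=-644171029/1309680 = -491.85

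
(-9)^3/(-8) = 729/8 = 91.12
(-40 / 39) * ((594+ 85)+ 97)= -31040/39 = -795.90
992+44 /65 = 64524/65 = 992.68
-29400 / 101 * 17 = -499800/101 = -4948.51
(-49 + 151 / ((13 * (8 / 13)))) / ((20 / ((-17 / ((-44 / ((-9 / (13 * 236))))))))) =36873/21598720 = 0.00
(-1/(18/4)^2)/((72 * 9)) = -1/13122 = 0.00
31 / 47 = 0.66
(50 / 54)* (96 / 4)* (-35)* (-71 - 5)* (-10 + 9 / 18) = -5054000/9 = -561555.56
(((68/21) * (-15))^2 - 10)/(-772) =-57555/18914 = -3.04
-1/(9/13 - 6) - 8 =-539/69 = -7.81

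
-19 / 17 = -1.12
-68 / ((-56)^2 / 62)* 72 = -4743/49 = -96.80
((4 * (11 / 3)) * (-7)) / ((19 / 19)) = -308/3 = -102.67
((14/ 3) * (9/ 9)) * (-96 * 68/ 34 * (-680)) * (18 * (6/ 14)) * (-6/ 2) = -14100480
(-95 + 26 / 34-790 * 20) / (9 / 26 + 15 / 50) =-8781565/357 = -24598.22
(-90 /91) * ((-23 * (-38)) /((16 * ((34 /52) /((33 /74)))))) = -36.85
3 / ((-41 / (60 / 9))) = -20/41 = -0.49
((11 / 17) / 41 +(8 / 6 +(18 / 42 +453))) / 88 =6656581/1288056 = 5.17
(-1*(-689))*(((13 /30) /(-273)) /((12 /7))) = -689/1080 = -0.64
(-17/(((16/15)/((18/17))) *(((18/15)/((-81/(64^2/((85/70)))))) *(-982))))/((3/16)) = -103275/56311808 = 0.00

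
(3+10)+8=21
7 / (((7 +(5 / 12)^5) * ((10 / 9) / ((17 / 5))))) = 3.05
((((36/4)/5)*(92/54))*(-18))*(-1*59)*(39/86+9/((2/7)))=104066.12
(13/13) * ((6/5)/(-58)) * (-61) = 183/145 = 1.26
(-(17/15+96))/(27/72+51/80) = -23312/243 = -95.93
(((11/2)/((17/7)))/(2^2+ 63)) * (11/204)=847/464712 = 0.00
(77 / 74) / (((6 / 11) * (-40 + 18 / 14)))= -5929/120324 = -0.05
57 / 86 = 0.66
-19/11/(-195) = 19/2145 = 0.01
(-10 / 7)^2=100/49 = 2.04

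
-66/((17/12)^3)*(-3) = 342144/4913 = 69.64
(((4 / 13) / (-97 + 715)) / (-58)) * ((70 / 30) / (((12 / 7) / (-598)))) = 1127/161298 = 0.01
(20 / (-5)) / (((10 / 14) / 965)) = -5404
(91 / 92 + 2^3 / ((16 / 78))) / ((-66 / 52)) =-47827/1518 = -31.51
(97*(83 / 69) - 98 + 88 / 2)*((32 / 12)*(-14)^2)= 32761.35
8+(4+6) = 18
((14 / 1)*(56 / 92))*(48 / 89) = 9408/2047 = 4.60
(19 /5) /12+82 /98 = 3391/2940 = 1.15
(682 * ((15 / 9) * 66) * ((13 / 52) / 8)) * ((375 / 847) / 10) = 11625/112 = 103.79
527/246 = 2.14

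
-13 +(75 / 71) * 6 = -473/71 = -6.66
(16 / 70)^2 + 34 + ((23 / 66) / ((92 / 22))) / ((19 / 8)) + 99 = 9292823/69825 = 133.09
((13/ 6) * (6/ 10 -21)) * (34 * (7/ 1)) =-52598/5 = -10519.60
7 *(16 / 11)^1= 112/11 = 10.18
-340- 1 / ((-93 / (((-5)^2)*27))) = -10315/31 = -332.74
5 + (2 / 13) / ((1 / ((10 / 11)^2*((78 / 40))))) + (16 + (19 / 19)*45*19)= 106026/121 = 876.25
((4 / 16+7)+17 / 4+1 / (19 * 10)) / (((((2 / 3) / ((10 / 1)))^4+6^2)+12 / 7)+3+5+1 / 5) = 77466375/309146758 = 0.25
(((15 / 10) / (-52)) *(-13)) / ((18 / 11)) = 11/48 = 0.23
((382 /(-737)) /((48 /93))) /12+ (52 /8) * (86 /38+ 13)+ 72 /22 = 137654509/1344288 = 102.40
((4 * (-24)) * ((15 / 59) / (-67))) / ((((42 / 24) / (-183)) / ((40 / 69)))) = -14054400/636433 = -22.08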